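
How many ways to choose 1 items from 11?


C(11,1) = 11!/(1! × 10!)
= 39916800/(1 × 3628800)
= 11

C(11,1) = 11


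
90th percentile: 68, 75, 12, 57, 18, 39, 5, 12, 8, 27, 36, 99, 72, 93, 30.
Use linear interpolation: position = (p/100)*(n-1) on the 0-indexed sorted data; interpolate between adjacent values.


Sorted: 5, 8, 12, 12, 18, 27, 30, 36, 39, 57, 68, 72, 75, 93, 99
n = 15
Index = 90/100 * 14 = 12.6000
Lower = data[12] = 75, Upper = data[13] = 93
P90 = 75 + 0.6000*(18) = 85.8000

P90 = 85.8000


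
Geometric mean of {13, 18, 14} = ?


Product = 13 × 18 × 14 = 3276
GM = 3276^(1/3) = 14.8519

GM = 14.8519


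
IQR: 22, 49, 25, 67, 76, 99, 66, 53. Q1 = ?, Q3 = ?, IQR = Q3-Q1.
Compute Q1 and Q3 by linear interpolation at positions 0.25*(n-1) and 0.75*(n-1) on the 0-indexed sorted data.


Sorted: 22, 25, 49, 53, 66, 67, 76, 99
Q1 (25th %ile) = 43.0000
Q3 (75th %ile) = 69.2500
IQR = 69.2500 - 43.0000 = 26.2500

IQR = 26.2500


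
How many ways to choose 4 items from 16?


C(16,4) = 16!/(4! × 12!)
= 20922789888000/(24 × 479001600)
= 1820

C(16,4) = 1820


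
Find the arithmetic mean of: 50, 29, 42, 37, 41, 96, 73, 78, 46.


Sum = 50 + 29 + 42 + 37 + 41 + 96 + 73 + 78 + 46 = 492
n = 9
Mean = 492/9 = 54.6667

Mean = 54.6667


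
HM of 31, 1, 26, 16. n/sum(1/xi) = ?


Sum of reciprocals = 1/31 + 1/1 + 1/26 + 1/16 = 1.133220
HM = 4/1.133220 = 3.5298

HM = 3.5298


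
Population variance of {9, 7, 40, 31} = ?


Mean = 21.7500
Squared deviations: 162.5625, 217.5625, 333.0625, 85.5625
Sum = 798.7500
Variance = 798.7500/4 = 199.6875

Variance = 199.6875


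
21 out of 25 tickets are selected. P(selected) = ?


P = 21/25 = 0.8400

P = 0.8400


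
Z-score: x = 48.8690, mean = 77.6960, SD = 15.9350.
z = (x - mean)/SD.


z = (48.8690 - 77.6960)/15.9350
= -28.8270/15.9350
= -1.8090

z = -1.8090


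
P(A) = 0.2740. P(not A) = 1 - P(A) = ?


P(not A) = 1 - 0.2740 = 0.7260

P(not A) = 0.7260


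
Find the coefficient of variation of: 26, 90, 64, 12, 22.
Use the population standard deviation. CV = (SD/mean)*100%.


Mean = 42.8000
SD = 29.4646
CV = (29.4646/42.8000)*100 = 68.8424%

CV = 68.8424%


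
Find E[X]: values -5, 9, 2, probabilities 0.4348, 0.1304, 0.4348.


E[X] = -5*0.4348 + 9*0.1304 + 2*0.4348
= -2.1740 + 1.1736 + 0.8696
= -0.1308

E[X] = -0.1308


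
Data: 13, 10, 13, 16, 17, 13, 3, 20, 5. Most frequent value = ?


Frequencies: 3:1, 5:1, 10:1, 13:3, 16:1, 17:1, 20:1
Max frequency = 3
Mode = 13

Mode = 13


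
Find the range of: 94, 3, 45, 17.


Max = 94, Min = 3
Range = 94 - 3 = 91

Range = 91


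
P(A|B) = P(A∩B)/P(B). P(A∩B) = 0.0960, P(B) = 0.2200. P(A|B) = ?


P(A|B) = 0.0960/0.2200 = 0.4364

P(A|B) = 0.4364


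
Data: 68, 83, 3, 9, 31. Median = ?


Sorted: 3, 9, 31, 68, 83
n = 5 (odd)
Middle value = 31

Median = 31


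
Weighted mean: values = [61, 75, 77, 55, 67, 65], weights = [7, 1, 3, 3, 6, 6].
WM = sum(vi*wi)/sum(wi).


Numerator = 61*7 + 75*1 + 77*3 + 55*3 + 67*6 + 65*6 = 1690
Denominator = 7 + 1 + 3 + 3 + 6 + 6 = 26
WM = 1690/26 = 65.0000

WM = 65.0000


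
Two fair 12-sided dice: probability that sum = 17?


Total outcomes = 12×12 = 144
Favorable (sum = 17): 8
P = 8/144 = 0.0556

P = 0.0556


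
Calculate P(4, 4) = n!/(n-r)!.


P(4,4) = 4!/0!
= 24/1
= 24

P(4,4) = 24


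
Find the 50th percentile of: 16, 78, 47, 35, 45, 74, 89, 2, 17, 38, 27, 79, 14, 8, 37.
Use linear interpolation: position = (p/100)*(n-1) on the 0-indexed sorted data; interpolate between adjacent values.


Sorted: 2, 8, 14, 16, 17, 27, 35, 37, 38, 45, 47, 74, 78, 79, 89
n = 15
Index = 50/100 * 14 = 7.0000
Lower = data[7] = 37, Upper = data[8] = 38
P50 = 37 + 0*(1) = 37.0000

P50 = 37.0000


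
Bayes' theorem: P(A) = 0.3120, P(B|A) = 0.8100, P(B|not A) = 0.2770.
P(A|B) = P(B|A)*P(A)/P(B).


P(B) = P(B|A)*P(A) + P(B|A')*P(A')
= 0.8100*0.3120 + 0.2770*0.6880
= 0.252720 + 0.190576 = 0.443296
P(A|B) = 0.252720/0.443296 = 0.5701

P(A|B) = 0.5701


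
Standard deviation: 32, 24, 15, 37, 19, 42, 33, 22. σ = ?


Mean = 28.0000
Variance = 77.5000
SD = sqrt(77.5000) = 8.8034

SD = 8.8034


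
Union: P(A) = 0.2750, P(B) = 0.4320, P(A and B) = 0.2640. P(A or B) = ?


P(A∪B) = 0.2750 + 0.4320 - 0.2640
= 0.7070 - 0.2640
= 0.4430

P(A∪B) = 0.4430


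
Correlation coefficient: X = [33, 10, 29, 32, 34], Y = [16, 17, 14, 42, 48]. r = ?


Mean X = 27.6000, Mean Y = 27.4000
SD X = 8.957678, SD Y = 14.527216
Cov = 59.760000
r = 59.760000/(8.957678*14.527216) = 0.4592

r = 0.4592


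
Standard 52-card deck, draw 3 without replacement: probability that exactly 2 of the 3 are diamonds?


Hypergeometric: P(X=2) = C(13,2)·C(39,1) / C(52,3)
= 78 × 39 / 22100
= 3042/22100 = 0.1376

P = 0.1376


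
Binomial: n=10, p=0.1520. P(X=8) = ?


C(10,8) = 45
p^8 = 2.849369e-07
(1-p)^2 = 0.719104
P = 45 * 2.849369e-07 * 0.719104 = 9.2205e-06

P(X=8) = 9.2205e-06


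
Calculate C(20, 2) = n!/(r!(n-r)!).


C(20,2) = 20!/(2! × 18!)
= 2432902008176640000/(2 × 6402373705728000)
= 190

C(20,2) = 190


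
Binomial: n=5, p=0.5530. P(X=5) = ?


C(5,5) = 1
p^5 = 0.051716
(1-p)^0 = 1.000000
P = 1 * 0.051716 * 1.000000 = 0.0517

P(X=5) = 0.0517


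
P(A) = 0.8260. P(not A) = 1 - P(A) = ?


P(not A) = 1 - 0.8260 = 0.1740

P(not A) = 0.1740


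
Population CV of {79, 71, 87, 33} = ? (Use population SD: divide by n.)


Mean = 67.5000
SD = 20.7063
CV = (20.7063/67.5000)*100 = 30.6760%

CV = 30.6760%


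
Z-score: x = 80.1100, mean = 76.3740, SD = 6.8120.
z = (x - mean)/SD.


z = (80.1100 - 76.3740)/6.8120
= 3.7360/6.8120
= 0.5484

z = 0.5484


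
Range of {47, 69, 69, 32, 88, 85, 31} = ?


Max = 88, Min = 31
Range = 88 - 31 = 57

Range = 57


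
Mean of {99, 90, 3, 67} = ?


Sum = 99 + 90 + 3 + 67 = 259
n = 4
Mean = 259/4 = 64.7500

Mean = 64.7500


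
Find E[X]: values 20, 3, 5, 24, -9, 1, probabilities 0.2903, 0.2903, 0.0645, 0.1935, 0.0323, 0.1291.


E[X] = 20*0.2903 + 3*0.2903 + 5*0.0645 + 24*0.1935 - 9*0.0323 + 1*0.1291
= 5.8060 + 0.8709 + 0.3225 + 4.6440 - 0.2907 + 0.1291
= 11.4818

E[X] = 11.4818


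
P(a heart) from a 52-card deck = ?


13 hearts in 52 cards
P = 13/52 = 0.2500

P = 0.2500


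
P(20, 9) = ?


P(20,9) = 20!/11!
= 2432902008176640000/39916800
= 60949324800

P(20,9) = 60949324800


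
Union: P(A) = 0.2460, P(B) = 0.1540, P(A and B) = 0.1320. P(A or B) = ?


P(A∪B) = 0.2460 + 0.1540 - 0.1320
= 0.4000 - 0.1320
= 0.2680

P(A∪B) = 0.2680


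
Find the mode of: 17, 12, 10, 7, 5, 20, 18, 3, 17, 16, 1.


Frequencies: 1:1, 3:1, 5:1, 7:1, 10:1, 12:1, 16:1, 17:2, 18:1, 20:1
Max frequency = 2
Mode = 17

Mode = 17


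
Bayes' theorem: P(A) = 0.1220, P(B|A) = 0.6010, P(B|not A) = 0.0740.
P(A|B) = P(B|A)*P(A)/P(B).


P(B) = P(B|A)*P(A) + P(B|A')*P(A')
= 0.6010*0.1220 + 0.0740*0.8780
= 0.073322 + 0.064972 = 0.138294
P(A|B) = 0.073322/0.138294 = 0.5302

P(A|B) = 0.5302


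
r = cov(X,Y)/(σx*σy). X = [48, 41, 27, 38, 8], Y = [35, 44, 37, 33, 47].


Mean X = 32.4000, Mean Y = 39.2000
SD X = 13.951344, SD Y = 5.381450
Cov = -47.480000
r = -47.480000/(13.951344*5.381450) = -0.6324

r = -0.6324


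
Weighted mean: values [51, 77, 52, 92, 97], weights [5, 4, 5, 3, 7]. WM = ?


Numerator = 51*5 + 77*4 + 52*5 + 92*3 + 97*7 = 1778
Denominator = 5 + 4 + 5 + 3 + 7 = 24
WM = 1778/24 = 74.0833

WM = 74.0833


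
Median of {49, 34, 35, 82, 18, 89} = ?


Sorted: 18, 34, 35, 49, 82, 89
n = 6 (even)
Middle values: 35 and 49
Median = (35+49)/2 = 42.0000

Median = 42.0000


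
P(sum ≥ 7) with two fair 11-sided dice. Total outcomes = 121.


Total outcomes = 11×11 = 121
Favorable (sum ≥ 7): 106
P = 106/121 = 0.8760

P = 0.8760


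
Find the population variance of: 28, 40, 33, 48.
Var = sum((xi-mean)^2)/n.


Mean = 37.2500
Squared deviations: 85.5625, 7.5625, 18.0625, 115.5625
Sum = 226.7500
Variance = 226.7500/4 = 56.6875

Variance = 56.6875


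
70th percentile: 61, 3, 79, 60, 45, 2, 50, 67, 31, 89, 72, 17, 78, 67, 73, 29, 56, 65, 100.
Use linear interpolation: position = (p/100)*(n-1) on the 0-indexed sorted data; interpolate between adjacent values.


Sorted: 2, 3, 17, 29, 31, 45, 50, 56, 60, 61, 65, 67, 67, 72, 73, 78, 79, 89, 100
n = 19
Index = 70/100 * 18 = 12.6000
Lower = data[12] = 67, Upper = data[13] = 72
P70 = 67 + 0.6000*(5) = 70.0000

P70 = 70.0000


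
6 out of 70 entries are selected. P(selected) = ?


P = 6/70 = 0.0857

P = 0.0857


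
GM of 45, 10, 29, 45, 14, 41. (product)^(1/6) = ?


Product = 45 × 10 × 29 × 45 × 14 × 41 = 337081500
GM = 337081500^(1/6) = 26.3809

GM = 26.3809


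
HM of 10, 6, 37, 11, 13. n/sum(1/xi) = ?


Sum of reciprocals = 1/10 + 1/6 + 1/37 + 1/11 + 1/13 = 0.461526
HM = 5/0.461526 = 10.8336

HM = 10.8336


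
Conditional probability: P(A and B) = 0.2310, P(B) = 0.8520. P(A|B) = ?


P(A|B) = 0.2310/0.8520 = 0.2711

P(A|B) = 0.2711


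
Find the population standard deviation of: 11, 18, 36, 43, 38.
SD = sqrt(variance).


Mean = 29.2000
Variance = 154.1600
SD = sqrt(154.1600) = 12.4161

SD = 12.4161


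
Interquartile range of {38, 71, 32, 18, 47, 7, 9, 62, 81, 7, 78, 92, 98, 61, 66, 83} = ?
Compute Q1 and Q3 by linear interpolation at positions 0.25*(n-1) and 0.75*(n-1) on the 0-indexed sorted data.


Sorted: 7, 7, 9, 18, 32, 38, 47, 61, 62, 66, 71, 78, 81, 83, 92, 98
Q1 (25th %ile) = 28.5000
Q3 (75th %ile) = 78.7500
IQR = 78.7500 - 28.5000 = 50.2500

IQR = 50.2500


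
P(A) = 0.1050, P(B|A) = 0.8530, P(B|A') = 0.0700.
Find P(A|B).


P(B) = P(B|A)*P(A) + P(B|A')*P(A')
= 0.8530*0.1050 + 0.0700*0.8950
= 0.089565 + 0.062650 = 0.152215
P(A|B) = 0.089565/0.152215 = 0.5884

P(A|B) = 0.5884


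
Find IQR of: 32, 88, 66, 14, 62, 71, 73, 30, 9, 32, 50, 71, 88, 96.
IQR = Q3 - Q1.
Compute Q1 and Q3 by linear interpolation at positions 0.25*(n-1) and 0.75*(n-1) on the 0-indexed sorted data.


Sorted: 9, 14, 30, 32, 32, 50, 62, 66, 71, 71, 73, 88, 88, 96
Q1 (25th %ile) = 32.0000
Q3 (75th %ile) = 72.5000
IQR = 72.5000 - 32.0000 = 40.5000

IQR = 40.5000


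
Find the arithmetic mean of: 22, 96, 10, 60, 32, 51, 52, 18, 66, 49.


Sum = 22 + 96 + 10 + 60 + 32 + 51 + 52 + 18 + 66 + 49 = 456
n = 10
Mean = 456/10 = 45.6000

Mean = 45.6000


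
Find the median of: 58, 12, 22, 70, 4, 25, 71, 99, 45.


Sorted: 4, 12, 22, 25, 45, 58, 70, 71, 99
n = 9 (odd)
Middle value = 45

Median = 45


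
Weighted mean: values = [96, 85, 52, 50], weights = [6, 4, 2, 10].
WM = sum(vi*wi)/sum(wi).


Numerator = 96*6 + 85*4 + 52*2 + 50*10 = 1520
Denominator = 6 + 4 + 2 + 10 = 22
WM = 1520/22 = 69.0909

WM = 69.0909


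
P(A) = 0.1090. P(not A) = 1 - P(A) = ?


P(not A) = 1 - 0.1090 = 0.8910

P(not A) = 0.8910


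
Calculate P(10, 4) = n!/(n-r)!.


P(10,4) = 10!/6!
= 3628800/720
= 5040

P(10,4) = 5040


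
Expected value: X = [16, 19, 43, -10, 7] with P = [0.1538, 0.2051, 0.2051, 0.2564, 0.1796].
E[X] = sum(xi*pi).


E[X] = 16*0.1538 + 19*0.2051 + 43*0.2051 - 10*0.2564 + 7*0.1796
= 2.4608 + 3.8969 + 8.8193 - 2.5640 + 1.2572
= 13.8702

E[X] = 13.8702


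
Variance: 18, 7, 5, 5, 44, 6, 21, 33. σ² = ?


Mean = 17.3750
Squared deviations: 0.3906, 107.6406, 153.1406, 153.1406, 708.8906, 129.3906, 13.1406, 244.1406
Sum = 1509.8750
Variance = 1509.8750/8 = 188.7344

Variance = 188.7344


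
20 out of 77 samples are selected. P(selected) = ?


P = 20/77 = 0.2597

P = 0.2597


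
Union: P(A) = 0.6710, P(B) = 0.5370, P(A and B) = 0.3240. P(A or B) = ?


P(A∪B) = 0.6710 + 0.5370 - 0.3240
= 1.2080 - 0.3240
= 0.8840

P(A∪B) = 0.8840


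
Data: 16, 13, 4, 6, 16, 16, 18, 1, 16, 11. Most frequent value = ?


Frequencies: 1:1, 4:1, 6:1, 11:1, 13:1, 16:4, 18:1
Max frequency = 4
Mode = 16

Mode = 16


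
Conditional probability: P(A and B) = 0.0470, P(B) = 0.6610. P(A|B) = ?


P(A|B) = 0.0470/0.6610 = 0.0711

P(A|B) = 0.0711


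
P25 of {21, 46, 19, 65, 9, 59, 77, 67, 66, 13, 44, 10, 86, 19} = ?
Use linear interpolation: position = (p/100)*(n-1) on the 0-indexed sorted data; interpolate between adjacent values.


Sorted: 9, 10, 13, 19, 19, 21, 44, 46, 59, 65, 66, 67, 77, 86
n = 14
Index = 25/100 * 13 = 3.2500
Lower = data[3] = 19, Upper = data[4] = 19
P25 = 19 + 0.2500*(0) = 19.0000

P25 = 19.0000


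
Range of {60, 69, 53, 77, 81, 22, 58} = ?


Max = 81, Min = 22
Range = 81 - 22 = 59

Range = 59


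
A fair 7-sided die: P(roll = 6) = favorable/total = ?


Favorable outcomes (roll = 6): 1
Total outcomes = 7
P = 1/7 = 0.1429

P = 0.1429


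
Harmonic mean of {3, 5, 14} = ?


Sum of reciprocals = 1/3 + 1/5 + 1/14 = 0.604762
HM = 3/0.604762 = 4.9606

HM = 4.9606


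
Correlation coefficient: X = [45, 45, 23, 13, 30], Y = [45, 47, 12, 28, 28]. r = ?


Mean X = 31.2000, Mean Y = 32.0000
SD X = 12.496399, SD Y = 12.853015
Cov = 125.600000
r = 125.600000/(12.496399*12.853015) = 0.7820

r = 0.7820


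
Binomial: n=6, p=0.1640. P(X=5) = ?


C(6,5) = 6
p^5 = 0.000119
(1-p)^1 = 0.836000
P = 6 * 0.000119 * 0.836000 = 0.0006

P(X=5) = 0.0006


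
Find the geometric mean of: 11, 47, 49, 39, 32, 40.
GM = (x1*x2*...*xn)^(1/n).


Product = 11 × 47 × 49 × 39 × 32 × 40 = 1264623360
GM = 1264623360^(1/6) = 32.8847

GM = 32.8847


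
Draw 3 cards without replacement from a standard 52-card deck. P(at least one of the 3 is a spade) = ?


P(at least one) = 1 - P(none)
P(none) = (39/52) × (38/51) × (37/50) = 0.413529
P(at least one) = 1 - 0.413529 = 0.5865

P = 0.5865


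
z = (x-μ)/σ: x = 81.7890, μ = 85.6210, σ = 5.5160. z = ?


z = (81.7890 - 85.6210)/5.5160
= -3.8320/5.5160
= -0.6947

z = -0.6947


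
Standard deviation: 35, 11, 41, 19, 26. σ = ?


Mean = 26.4000
Variance = 115.8400
SD = sqrt(115.8400) = 10.7629

SD = 10.7629


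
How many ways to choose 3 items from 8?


C(8,3) = 8!/(3! × 5!)
= 40320/(6 × 120)
= 56

C(8,3) = 56


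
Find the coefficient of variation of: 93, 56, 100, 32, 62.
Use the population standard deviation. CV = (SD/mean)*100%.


Mean = 68.6000
SD = 24.9928
CV = (24.9928/68.6000)*100 = 36.4327%

CV = 36.4327%


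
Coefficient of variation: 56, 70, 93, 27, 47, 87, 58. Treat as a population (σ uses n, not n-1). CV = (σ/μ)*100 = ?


Mean = 62.5714
SD = 21.2122
CV = (21.2122/62.5714)*100 = 33.9008%

CV = 33.9008%


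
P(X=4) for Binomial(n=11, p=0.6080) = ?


C(11,4) = 330
p^4 = 0.136651
(1-p)^7 = 0.001422
P = 330 * 0.136651 * 0.001422 = 0.0641

P(X=4) = 0.0641


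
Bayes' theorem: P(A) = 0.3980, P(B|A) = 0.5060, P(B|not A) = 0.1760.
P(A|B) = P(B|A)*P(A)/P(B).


P(B) = P(B|A)*P(A) + P(B|A')*P(A')
= 0.5060*0.3980 + 0.1760*0.6020
= 0.201388 + 0.105952 = 0.307340
P(A|B) = 0.201388/0.307340 = 0.6553

P(A|B) = 0.6553


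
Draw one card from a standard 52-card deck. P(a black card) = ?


26 black cards in 52 cards
P = 26/52 = 0.5000

P = 0.5000


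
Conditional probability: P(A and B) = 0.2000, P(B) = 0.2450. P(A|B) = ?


P(A|B) = 0.2000/0.2450 = 0.8163

P(A|B) = 0.8163


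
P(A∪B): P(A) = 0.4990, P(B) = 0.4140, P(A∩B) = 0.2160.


P(A∪B) = 0.4990 + 0.4140 - 0.2160
= 0.9130 - 0.2160
= 0.6970

P(A∪B) = 0.6970


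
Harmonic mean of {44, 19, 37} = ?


Sum of reciprocals = 1/44 + 1/19 + 1/37 = 0.102386
HM = 3/0.102386 = 29.3009

HM = 29.3009


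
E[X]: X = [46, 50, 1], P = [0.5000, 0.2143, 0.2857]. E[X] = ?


E[X] = 46*0.5000 + 50*0.2143 + 1*0.2857
= 23.0000 + 10.7150 + 0.2857
= 34.0007

E[X] = 34.0007


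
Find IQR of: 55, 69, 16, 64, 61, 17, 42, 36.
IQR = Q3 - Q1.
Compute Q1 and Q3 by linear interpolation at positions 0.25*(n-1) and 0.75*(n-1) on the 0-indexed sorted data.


Sorted: 16, 17, 36, 42, 55, 61, 64, 69
Q1 (25th %ile) = 31.2500
Q3 (75th %ile) = 61.7500
IQR = 61.7500 - 31.2500 = 30.5000

IQR = 30.5000


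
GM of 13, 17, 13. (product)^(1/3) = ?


Product = 13 × 17 × 13 = 2873
GM = 2873^(1/3) = 14.2160

GM = 14.2160


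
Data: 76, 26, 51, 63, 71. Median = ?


Sorted: 26, 51, 63, 71, 76
n = 5 (odd)
Middle value = 63

Median = 63


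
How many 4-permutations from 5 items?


P(5,4) = 5!/1!
= 120/1
= 120

P(5,4) = 120


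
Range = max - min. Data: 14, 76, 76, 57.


Max = 76, Min = 14
Range = 76 - 14 = 62

Range = 62


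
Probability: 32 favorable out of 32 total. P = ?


P = 32/32 = 1.0000

P = 1.0000


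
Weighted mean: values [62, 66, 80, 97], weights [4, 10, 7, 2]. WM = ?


Numerator = 62*4 + 66*10 + 80*7 + 97*2 = 1662
Denominator = 4 + 10 + 7 + 2 = 23
WM = 1662/23 = 72.2609

WM = 72.2609


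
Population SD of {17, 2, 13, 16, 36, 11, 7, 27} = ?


Mean = 16.1250
Variance = 104.1094
SD = sqrt(104.1094) = 10.2034

SD = 10.2034


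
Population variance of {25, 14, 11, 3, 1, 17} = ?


Mean = 11.8333
Squared deviations: 173.3611, 4.6944, 0.6944, 78.0278, 117.3611, 26.6944
Sum = 400.8333
Variance = 400.8333/6 = 66.8056

Variance = 66.8056


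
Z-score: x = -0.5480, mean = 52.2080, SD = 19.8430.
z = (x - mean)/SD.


z = (-0.5480 - 52.2080)/19.8430
= -52.7560/19.8430
= -2.6587

z = -2.6587


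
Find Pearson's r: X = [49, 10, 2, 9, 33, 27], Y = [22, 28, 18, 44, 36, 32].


Mean X = 21.6667, Mean Y = 30.0000
SD X = 16.265164, SD Y = 8.640988
Cov = -9.666667
r = -9.666667/(16.265164*8.640988) = -0.0688

r = -0.0688


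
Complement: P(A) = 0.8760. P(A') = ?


P(not A) = 1 - 0.8760 = 0.1240

P(not A) = 0.1240


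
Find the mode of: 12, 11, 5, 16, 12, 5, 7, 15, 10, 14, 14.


Frequencies: 5:2, 7:1, 10:1, 11:1, 12:2, 14:2, 15:1, 16:1
Max frequency = 2
Mode = 5, 12, 14

Mode = 5, 12, 14


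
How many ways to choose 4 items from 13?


C(13,4) = 13!/(4! × 9!)
= 6227020800/(24 × 362880)
= 715

C(13,4) = 715


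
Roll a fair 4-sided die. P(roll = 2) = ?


Favorable outcomes (roll = 2): 1
Total outcomes = 4
P = 1/4 = 0.2500

P = 0.2500


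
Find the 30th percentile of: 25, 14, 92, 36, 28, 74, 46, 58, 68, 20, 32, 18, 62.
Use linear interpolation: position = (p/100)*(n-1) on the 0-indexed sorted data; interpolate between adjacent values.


Sorted: 14, 18, 20, 25, 28, 32, 36, 46, 58, 62, 68, 74, 92
n = 13
Index = 30/100 * 12 = 3.6000
Lower = data[3] = 25, Upper = data[4] = 28
P30 = 25 + 0.6000*(3) = 26.8000

P30 = 26.8000


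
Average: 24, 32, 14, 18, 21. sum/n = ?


Sum = 24 + 32 + 14 + 18 + 21 = 109
n = 5
Mean = 109/5 = 21.8000

Mean = 21.8000


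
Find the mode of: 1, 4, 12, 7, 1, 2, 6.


Frequencies: 1:2, 2:1, 4:1, 6:1, 7:1, 12:1
Max frequency = 2
Mode = 1

Mode = 1


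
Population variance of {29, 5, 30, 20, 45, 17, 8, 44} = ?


Mean = 24.7500
Squared deviations: 18.0625, 390.0625, 27.5625, 22.5625, 410.0625, 60.0625, 280.5625, 370.5625
Sum = 1579.5000
Variance = 1579.5000/8 = 197.4375

Variance = 197.4375


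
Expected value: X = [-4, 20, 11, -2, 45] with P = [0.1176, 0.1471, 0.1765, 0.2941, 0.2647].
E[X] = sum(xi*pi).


E[X] = -4*0.1176 + 20*0.1471 + 11*0.1765 - 2*0.2941 + 45*0.2647
= -0.4704 + 2.9420 + 1.9415 - 0.5882 + 11.9115
= 15.7364

E[X] = 15.7364


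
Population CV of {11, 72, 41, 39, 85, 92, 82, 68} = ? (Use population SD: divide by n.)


Mean = 61.2500
SD = 26.2952
CV = (26.2952/61.2500)*100 = 42.9309%

CV = 42.9309%


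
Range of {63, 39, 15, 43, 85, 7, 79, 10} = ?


Max = 85, Min = 7
Range = 85 - 7 = 78

Range = 78


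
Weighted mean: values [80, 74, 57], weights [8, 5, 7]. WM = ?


Numerator = 80*8 + 74*5 + 57*7 = 1409
Denominator = 8 + 5 + 7 = 20
WM = 1409/20 = 70.4500

WM = 70.4500


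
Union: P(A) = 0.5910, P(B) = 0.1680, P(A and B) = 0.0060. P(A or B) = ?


P(A∪B) = 0.5910 + 0.1680 - 0.0060
= 0.7590 - 0.0060
= 0.7530

P(A∪B) = 0.7530


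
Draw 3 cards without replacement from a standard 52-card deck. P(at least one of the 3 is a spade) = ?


P(at least one) = 1 - P(none)
P(none) = (39/52) × (38/51) × (37/50) = 0.413529
P(at least one) = 1 - 0.413529 = 0.5865

P = 0.5865


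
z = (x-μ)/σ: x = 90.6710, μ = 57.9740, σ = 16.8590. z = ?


z = (90.6710 - 57.9740)/16.8590
= 32.6970/16.8590
= 1.9394

z = 1.9394


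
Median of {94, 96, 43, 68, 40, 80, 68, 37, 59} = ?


Sorted: 37, 40, 43, 59, 68, 68, 80, 94, 96
n = 9 (odd)
Middle value = 68

Median = 68


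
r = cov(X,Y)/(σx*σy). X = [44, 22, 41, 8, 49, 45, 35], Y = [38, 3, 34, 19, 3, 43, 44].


Mean X = 34.8571, Mean Y = 26.2857
SD X = 13.684491, SD Y = 16.593581
Cov = 70.326531
r = 70.326531/(13.684491*16.593581) = 0.3097

r = 0.3097


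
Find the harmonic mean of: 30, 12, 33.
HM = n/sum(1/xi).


Sum of reciprocals = 1/30 + 1/12 + 1/33 = 0.146970
HM = 3/0.146970 = 20.4124

HM = 20.4124


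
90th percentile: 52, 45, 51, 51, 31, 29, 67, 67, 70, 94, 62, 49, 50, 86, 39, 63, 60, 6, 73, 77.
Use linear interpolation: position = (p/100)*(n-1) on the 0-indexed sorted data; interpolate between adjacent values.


Sorted: 6, 29, 31, 39, 45, 49, 50, 51, 51, 52, 60, 62, 63, 67, 67, 70, 73, 77, 86, 94
n = 20
Index = 90/100 * 19 = 17.1000
Lower = data[17] = 77, Upper = data[18] = 86
P90 = 77 + 0.1000*(9) = 77.9000

P90 = 77.9000


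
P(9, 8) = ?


P(9,8) = 9!/1!
= 362880/1
= 362880

P(9,8) = 362880


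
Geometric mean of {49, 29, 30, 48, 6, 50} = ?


Product = 49 × 29 × 30 × 48 × 6 × 50 = 613872000
GM = 613872000^(1/6) = 29.1528

GM = 29.1528


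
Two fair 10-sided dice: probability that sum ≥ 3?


Total outcomes = 10×10 = 100
Favorable (sum ≥ 3): 99
P = 99/100 = 0.9900

P = 0.9900


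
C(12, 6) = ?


C(12,6) = 12!/(6! × 6!)
= 479001600/(720 × 720)
= 924

C(12,6) = 924


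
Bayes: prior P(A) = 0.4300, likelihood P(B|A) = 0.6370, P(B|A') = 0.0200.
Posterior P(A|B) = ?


P(B) = P(B|A)*P(A) + P(B|A')*P(A')
= 0.6370*0.4300 + 0.0200*0.5700
= 0.273910 + 0.011400 = 0.285310
P(A|B) = 0.273910/0.285310 = 0.9600

P(A|B) = 0.9600


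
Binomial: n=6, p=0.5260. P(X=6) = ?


C(6,6) = 1
p^6 = 0.021179
(1-p)^0 = 1.000000
P = 1 * 0.021179 * 1.000000 = 0.0212

P(X=6) = 0.0212


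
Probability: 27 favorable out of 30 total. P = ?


P = 27/30 = 0.9000

P = 0.9000


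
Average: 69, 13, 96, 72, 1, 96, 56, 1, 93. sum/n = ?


Sum = 69 + 13 + 96 + 72 + 1 + 96 + 56 + 1 + 93 = 497
n = 9
Mean = 497/9 = 55.2222

Mean = 55.2222


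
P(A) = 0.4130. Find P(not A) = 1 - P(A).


P(not A) = 1 - 0.4130 = 0.5870

P(not A) = 0.5870


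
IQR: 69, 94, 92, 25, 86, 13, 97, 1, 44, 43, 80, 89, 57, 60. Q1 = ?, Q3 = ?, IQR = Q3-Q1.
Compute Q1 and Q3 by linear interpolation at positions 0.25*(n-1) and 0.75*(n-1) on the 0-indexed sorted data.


Sorted: 1, 13, 25, 43, 44, 57, 60, 69, 80, 86, 89, 92, 94, 97
Q1 (25th %ile) = 43.2500
Q3 (75th %ile) = 88.2500
IQR = 88.2500 - 43.2500 = 45.0000

IQR = 45.0000


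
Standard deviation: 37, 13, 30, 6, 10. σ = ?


Mean = 19.2000
Variance = 146.1600
SD = sqrt(146.1600) = 12.0897

SD = 12.0897


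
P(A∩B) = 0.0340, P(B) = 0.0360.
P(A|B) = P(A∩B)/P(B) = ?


P(A|B) = 0.0340/0.0360 = 0.9444

P(A|B) = 0.9444


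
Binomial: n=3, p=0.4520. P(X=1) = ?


C(3,1) = 3
p^1 = 0.452000
(1-p)^2 = 0.300304
P = 3 * 0.452000 * 0.300304 = 0.4072

P(X=1) = 0.4072


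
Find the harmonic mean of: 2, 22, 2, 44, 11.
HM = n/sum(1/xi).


Sum of reciprocals = 1/2 + 1/22 + 1/2 + 1/44 + 1/11 = 1.159091
HM = 5/1.159091 = 4.3137

HM = 4.3137


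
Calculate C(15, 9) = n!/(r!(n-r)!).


C(15,9) = 15!/(9! × 6!)
= 1307674368000/(362880 × 720)
= 5005

C(15,9) = 5005


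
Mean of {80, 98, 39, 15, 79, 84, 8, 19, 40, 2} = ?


Sum = 80 + 98 + 39 + 15 + 79 + 84 + 8 + 19 + 40 + 2 = 464
n = 10
Mean = 464/10 = 46.4000

Mean = 46.4000


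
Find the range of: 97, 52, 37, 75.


Max = 97, Min = 37
Range = 97 - 37 = 60

Range = 60


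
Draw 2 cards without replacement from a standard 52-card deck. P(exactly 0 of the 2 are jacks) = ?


Hypergeometric: P(X=0) = C(4,0)·C(48,2) / C(52,2)
= 1 × 1128 / 1326
= 1128/1326 = 0.8507

P = 0.8507


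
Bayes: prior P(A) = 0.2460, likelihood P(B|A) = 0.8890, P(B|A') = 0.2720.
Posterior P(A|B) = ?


P(B) = P(B|A)*P(A) + P(B|A')*P(A')
= 0.8890*0.2460 + 0.2720*0.7540
= 0.218694 + 0.205088 = 0.423782
P(A|B) = 0.218694/0.423782 = 0.5161

P(A|B) = 0.5161


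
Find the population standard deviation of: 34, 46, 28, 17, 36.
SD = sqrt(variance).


Mean = 32.2000
Variance = 91.3600
SD = sqrt(91.3600) = 9.5582

SD = 9.5582


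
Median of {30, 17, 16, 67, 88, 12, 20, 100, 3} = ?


Sorted: 3, 12, 16, 17, 20, 30, 67, 88, 100
n = 9 (odd)
Middle value = 20

Median = 20


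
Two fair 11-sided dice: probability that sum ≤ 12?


Total outcomes = 11×11 = 121
Favorable (sum ≤ 12): 66
P = 66/121 = 0.5455

P = 0.5455


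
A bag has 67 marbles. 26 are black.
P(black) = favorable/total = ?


P = 26/67 = 0.3881

P = 0.3881


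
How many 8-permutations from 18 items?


P(18,8) = 18!/10!
= 6402373705728000/3628800
= 1764322560

P(18,8) = 1764322560


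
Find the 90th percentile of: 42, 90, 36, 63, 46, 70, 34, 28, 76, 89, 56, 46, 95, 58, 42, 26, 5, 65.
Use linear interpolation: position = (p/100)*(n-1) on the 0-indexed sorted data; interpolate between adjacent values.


Sorted: 5, 26, 28, 34, 36, 42, 42, 46, 46, 56, 58, 63, 65, 70, 76, 89, 90, 95
n = 18
Index = 90/100 * 17 = 15.3000
Lower = data[15] = 89, Upper = data[16] = 90
P90 = 89 + 0.3000*(1) = 89.3000

P90 = 89.3000


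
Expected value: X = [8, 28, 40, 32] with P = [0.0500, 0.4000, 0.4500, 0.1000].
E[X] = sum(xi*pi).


E[X] = 8*0.0500 + 28*0.4000 + 40*0.4500 + 32*0.1000
= 0.4000 + 11.2000 + 18.0000 + 3.2000
= 32.8000

E[X] = 32.8000


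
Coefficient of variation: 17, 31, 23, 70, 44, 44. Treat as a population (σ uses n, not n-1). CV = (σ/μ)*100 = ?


Mean = 38.1667
SD = 17.3726
CV = (17.3726/38.1667)*100 = 45.5176%

CV = 45.5176%


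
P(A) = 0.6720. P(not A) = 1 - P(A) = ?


P(not A) = 1 - 0.6720 = 0.3280

P(not A) = 0.3280


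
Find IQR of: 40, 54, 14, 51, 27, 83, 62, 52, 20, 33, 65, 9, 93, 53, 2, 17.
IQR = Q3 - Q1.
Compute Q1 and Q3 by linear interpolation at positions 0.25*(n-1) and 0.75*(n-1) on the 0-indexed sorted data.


Sorted: 2, 9, 14, 17, 20, 27, 33, 40, 51, 52, 53, 54, 62, 65, 83, 93
Q1 (25th %ile) = 19.2500
Q3 (75th %ile) = 56.0000
IQR = 56.0000 - 19.2500 = 36.7500

IQR = 36.7500


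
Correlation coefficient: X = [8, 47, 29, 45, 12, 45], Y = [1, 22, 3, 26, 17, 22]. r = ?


Mean X = 31.0000, Mean Y = 15.1667
SD X = 16.031220, SD Y = 9.685327
Cov = 112.000000
r = 112.000000/(16.031220*9.685327) = 0.7213

r = 0.7213


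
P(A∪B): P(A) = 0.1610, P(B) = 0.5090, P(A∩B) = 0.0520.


P(A∪B) = 0.1610 + 0.5090 - 0.0520
= 0.6700 - 0.0520
= 0.6180

P(A∪B) = 0.6180


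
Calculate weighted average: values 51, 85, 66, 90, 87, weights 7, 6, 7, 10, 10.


Numerator = 51*7 + 85*6 + 66*7 + 90*10 + 87*10 = 3099
Denominator = 7 + 6 + 7 + 10 + 10 = 40
WM = 3099/40 = 77.4750

WM = 77.4750


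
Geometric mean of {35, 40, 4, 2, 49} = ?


Product = 35 × 40 × 4 × 2 × 49 = 548800
GM = 548800^(1/5) = 14.0567

GM = 14.0567


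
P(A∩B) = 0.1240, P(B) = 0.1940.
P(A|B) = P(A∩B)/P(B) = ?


P(A|B) = 0.1240/0.1940 = 0.6392

P(A|B) = 0.6392


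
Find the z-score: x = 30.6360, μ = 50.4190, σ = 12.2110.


z = (30.6360 - 50.4190)/12.2110
= -19.7830/12.2110
= -1.6201

z = -1.6201


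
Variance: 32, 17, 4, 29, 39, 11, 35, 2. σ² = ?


Mean = 21.1250
Squared deviations: 118.2656, 17.0156, 293.2656, 62.0156, 319.5156, 102.5156, 192.5156, 365.7656
Sum = 1470.8750
Variance = 1470.8750/8 = 183.8594

Variance = 183.8594


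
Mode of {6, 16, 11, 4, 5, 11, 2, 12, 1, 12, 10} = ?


Frequencies: 1:1, 2:1, 4:1, 5:1, 6:1, 10:1, 11:2, 12:2, 16:1
Max frequency = 2
Mode = 11, 12

Mode = 11, 12


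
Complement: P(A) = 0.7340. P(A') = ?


P(not A) = 1 - 0.7340 = 0.2660

P(not A) = 0.2660


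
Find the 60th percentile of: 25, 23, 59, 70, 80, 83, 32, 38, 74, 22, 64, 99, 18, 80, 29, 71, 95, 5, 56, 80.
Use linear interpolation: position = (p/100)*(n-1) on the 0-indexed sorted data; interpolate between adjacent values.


Sorted: 5, 18, 22, 23, 25, 29, 32, 38, 56, 59, 64, 70, 71, 74, 80, 80, 80, 83, 95, 99
n = 20
Index = 60/100 * 19 = 11.4000
Lower = data[11] = 70, Upper = data[12] = 71
P60 = 70 + 0.4000*(1) = 70.4000

P60 = 70.4000


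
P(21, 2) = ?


P(21,2) = 21!/19!
= 51090942171709440000/121645100408832000
= 420

P(21,2) = 420


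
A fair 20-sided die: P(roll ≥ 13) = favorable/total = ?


Favorable outcomes (roll ≥ 13): 8
Total outcomes = 20
P = 8/20 = 0.4000

P = 0.4000


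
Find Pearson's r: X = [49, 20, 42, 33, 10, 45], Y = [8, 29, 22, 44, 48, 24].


Mean X = 33.1667, Mean Y = 29.1667
SD X = 14.016855, SD Y = 13.545192
Cov = -149.361111
r = -149.361111/(14.016855*13.545192) = -0.7867

r = -0.7867


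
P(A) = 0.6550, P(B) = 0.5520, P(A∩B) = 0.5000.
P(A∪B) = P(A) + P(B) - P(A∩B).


P(A∪B) = 0.6550 + 0.5520 - 0.5000
= 1.2070 - 0.5000
= 0.7070

P(A∪B) = 0.7070


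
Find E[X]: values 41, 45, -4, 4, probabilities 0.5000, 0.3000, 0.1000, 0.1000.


E[X] = 41*0.5000 + 45*0.3000 - 4*0.1000 + 4*0.1000
= 20.5000 + 13.5000 - 0.4000 + 0.4000
= 34.0000

E[X] = 34.0000


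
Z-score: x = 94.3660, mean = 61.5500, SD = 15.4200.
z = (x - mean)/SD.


z = (94.3660 - 61.5500)/15.4200
= 32.8160/15.4200
= 2.1281

z = 2.1281


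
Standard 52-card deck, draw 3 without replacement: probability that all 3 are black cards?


P(all black cards) = (26/52) × (25/51) × (24/50)
= 0.1176

P = 0.1176


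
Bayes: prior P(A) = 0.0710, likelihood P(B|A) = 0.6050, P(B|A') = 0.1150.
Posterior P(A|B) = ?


P(B) = P(B|A)*P(A) + P(B|A')*P(A')
= 0.6050*0.0710 + 0.1150*0.9290
= 0.042955 + 0.106835 = 0.149790
P(A|B) = 0.042955/0.149790 = 0.2868

P(A|B) = 0.2868


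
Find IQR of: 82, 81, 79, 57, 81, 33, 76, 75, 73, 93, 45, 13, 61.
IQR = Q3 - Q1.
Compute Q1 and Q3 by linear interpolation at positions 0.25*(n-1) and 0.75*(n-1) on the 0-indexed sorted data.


Sorted: 13, 33, 45, 57, 61, 73, 75, 76, 79, 81, 81, 82, 93
Q1 (25th %ile) = 57.0000
Q3 (75th %ile) = 81.0000
IQR = 81.0000 - 57.0000 = 24.0000

IQR = 24.0000


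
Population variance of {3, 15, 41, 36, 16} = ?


Mean = 22.2000
Squared deviations: 368.6400, 51.8400, 353.4400, 190.4400, 38.4400
Sum = 1002.8000
Variance = 1002.8000/5 = 200.5600

Variance = 200.5600


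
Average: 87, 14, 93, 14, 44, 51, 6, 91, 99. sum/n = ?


Sum = 87 + 14 + 93 + 14 + 44 + 51 + 6 + 91 + 99 = 499
n = 9
Mean = 499/9 = 55.4444

Mean = 55.4444


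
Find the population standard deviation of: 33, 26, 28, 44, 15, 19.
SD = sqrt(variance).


Mean = 27.5000
Variance = 88.9167
SD = sqrt(88.9167) = 9.4296

SD = 9.4296


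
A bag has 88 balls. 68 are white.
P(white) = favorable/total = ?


P = 68/88 = 0.7727

P = 0.7727


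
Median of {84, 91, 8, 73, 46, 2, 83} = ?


Sorted: 2, 8, 46, 73, 83, 84, 91
n = 7 (odd)
Middle value = 73

Median = 73


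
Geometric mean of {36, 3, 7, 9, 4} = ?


Product = 36 × 3 × 7 × 9 × 4 = 27216
GM = 27216^(1/5) = 7.7084

GM = 7.7084


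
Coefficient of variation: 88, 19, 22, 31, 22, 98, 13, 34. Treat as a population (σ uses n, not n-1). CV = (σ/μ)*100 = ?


Mean = 40.8750
SD = 30.8157
CV = (30.8157/40.8750)*100 = 75.3902%

CV = 75.3902%


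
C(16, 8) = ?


C(16,8) = 16!/(8! × 8!)
= 20922789888000/(40320 × 40320)
= 12870

C(16,8) = 12870


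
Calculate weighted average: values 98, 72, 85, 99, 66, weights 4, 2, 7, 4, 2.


Numerator = 98*4 + 72*2 + 85*7 + 99*4 + 66*2 = 1659
Denominator = 4 + 2 + 7 + 4 + 2 = 19
WM = 1659/19 = 87.3158

WM = 87.3158


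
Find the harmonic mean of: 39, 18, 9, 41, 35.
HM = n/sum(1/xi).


Sum of reciprocals = 1/39 + 1/18 + 1/9 + 1/41 + 1/35 = 0.245269
HM = 5/0.245269 = 20.3858

HM = 20.3858


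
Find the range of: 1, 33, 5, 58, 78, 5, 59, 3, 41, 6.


Max = 78, Min = 1
Range = 78 - 1 = 77

Range = 77


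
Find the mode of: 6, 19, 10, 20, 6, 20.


Frequencies: 6:2, 10:1, 19:1, 20:2
Max frequency = 2
Mode = 6, 20

Mode = 6, 20


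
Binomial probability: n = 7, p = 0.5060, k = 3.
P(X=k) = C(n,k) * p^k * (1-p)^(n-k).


C(7,3) = 35
p^3 = 0.129554
(1-p)^4 = 0.059554
P = 35 * 0.129554 * 0.059554 = 0.2700

P(X=3) = 0.2700


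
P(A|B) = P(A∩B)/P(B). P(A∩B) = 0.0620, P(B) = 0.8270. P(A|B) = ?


P(A|B) = 0.0620/0.8270 = 0.0750

P(A|B) = 0.0750


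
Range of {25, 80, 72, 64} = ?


Max = 80, Min = 25
Range = 80 - 25 = 55

Range = 55


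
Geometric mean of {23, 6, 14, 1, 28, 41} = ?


Product = 23 × 6 × 14 × 1 × 28 × 41 = 2217936
GM = 2217936^(1/6) = 11.4198

GM = 11.4198


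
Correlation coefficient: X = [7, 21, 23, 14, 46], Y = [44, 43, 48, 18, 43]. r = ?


Mean X = 22.2000, Mean Y = 39.2000
SD X = 13.166624, SD Y = 10.759182
Cov = 38.760000
r = 38.760000/(13.166624*10.759182) = 0.2736

r = 0.2736


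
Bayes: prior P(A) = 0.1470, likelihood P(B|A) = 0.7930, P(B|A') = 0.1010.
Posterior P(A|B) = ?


P(B) = P(B|A)*P(A) + P(B|A')*P(A')
= 0.7930*0.1470 + 0.1010*0.8530
= 0.116571 + 0.086153 = 0.202724
P(A|B) = 0.116571/0.202724 = 0.5750

P(A|B) = 0.5750


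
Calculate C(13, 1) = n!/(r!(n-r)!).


C(13,1) = 13!/(1! × 12!)
= 6227020800/(1 × 479001600)
= 13

C(13,1) = 13


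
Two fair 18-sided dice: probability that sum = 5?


Total outcomes = 18×18 = 324
Favorable (sum = 5): 4
P = 4/324 = 0.0123

P = 0.0123


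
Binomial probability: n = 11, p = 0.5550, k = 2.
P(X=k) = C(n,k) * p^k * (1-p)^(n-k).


C(11,2) = 55
p^2 = 0.308025
(1-p)^9 = 0.000684
P = 55 * 0.308025 * 0.000684 = 0.0116

P(X=2) = 0.0116


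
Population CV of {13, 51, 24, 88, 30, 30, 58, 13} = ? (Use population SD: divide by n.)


Mean = 38.3750
SD = 24.0881
CV = (24.0881/38.3750)*100 = 62.7702%

CV = 62.7702%


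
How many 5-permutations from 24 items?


P(24,5) = 24!/19!
= 620448401733239439360000/121645100408832000
= 5100480

P(24,5) = 5100480


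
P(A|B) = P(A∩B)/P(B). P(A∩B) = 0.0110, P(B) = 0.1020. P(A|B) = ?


P(A|B) = 0.0110/0.1020 = 0.1078

P(A|B) = 0.1078


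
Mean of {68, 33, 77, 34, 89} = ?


Sum = 68 + 33 + 77 + 34 + 89 = 301
n = 5
Mean = 301/5 = 60.2000

Mean = 60.2000


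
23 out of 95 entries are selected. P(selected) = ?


P = 23/95 = 0.2421

P = 0.2421


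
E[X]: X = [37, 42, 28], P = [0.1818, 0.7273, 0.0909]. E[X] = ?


E[X] = 37*0.1818 + 42*0.7273 + 28*0.0909
= 6.7266 + 30.5466 + 2.5452
= 39.8184

E[X] = 39.8184


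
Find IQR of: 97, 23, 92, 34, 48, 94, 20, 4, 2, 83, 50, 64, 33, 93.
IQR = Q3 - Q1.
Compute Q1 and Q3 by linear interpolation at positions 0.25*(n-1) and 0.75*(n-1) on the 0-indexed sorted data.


Sorted: 2, 4, 20, 23, 33, 34, 48, 50, 64, 83, 92, 93, 94, 97
Q1 (25th %ile) = 25.5000
Q3 (75th %ile) = 89.7500
IQR = 89.7500 - 25.5000 = 64.2500

IQR = 64.2500


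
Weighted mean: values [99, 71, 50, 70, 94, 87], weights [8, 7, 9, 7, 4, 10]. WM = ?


Numerator = 99*8 + 71*7 + 50*9 + 70*7 + 94*4 + 87*10 = 3475
Denominator = 8 + 7 + 9 + 7 + 4 + 10 = 45
WM = 3475/45 = 77.2222

WM = 77.2222


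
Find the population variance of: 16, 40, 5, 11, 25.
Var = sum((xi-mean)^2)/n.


Mean = 19.4000
Squared deviations: 11.5600, 424.3600, 207.3600, 70.5600, 31.3600
Sum = 745.2000
Variance = 745.2000/5 = 149.0400

Variance = 149.0400


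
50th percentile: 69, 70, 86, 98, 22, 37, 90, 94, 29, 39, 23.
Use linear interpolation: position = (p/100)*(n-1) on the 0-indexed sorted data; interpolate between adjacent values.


Sorted: 22, 23, 29, 37, 39, 69, 70, 86, 90, 94, 98
n = 11
Index = 50/100 * 10 = 5.0000
Lower = data[5] = 69, Upper = data[6] = 70
P50 = 69 + 0*(1) = 69.0000

P50 = 69.0000


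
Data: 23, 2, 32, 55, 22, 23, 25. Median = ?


Sorted: 2, 22, 23, 23, 25, 32, 55
n = 7 (odd)
Middle value = 23

Median = 23


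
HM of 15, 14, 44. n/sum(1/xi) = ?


Sum of reciprocals = 1/15 + 1/14 + 1/44 = 0.160823
HM = 3/0.160823 = 18.6541

HM = 18.6541


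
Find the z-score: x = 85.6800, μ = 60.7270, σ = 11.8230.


z = (85.6800 - 60.7270)/11.8230
= 24.9530/11.8230
= 2.1105

z = 2.1105


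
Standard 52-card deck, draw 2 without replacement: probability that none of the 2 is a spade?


P(no spades) = (39/52) × (38/51)
= 0.5588

P = 0.5588


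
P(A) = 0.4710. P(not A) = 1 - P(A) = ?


P(not A) = 1 - 0.4710 = 0.5290

P(not A) = 0.5290


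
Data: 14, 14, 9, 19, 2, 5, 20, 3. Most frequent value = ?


Frequencies: 2:1, 3:1, 5:1, 9:1, 14:2, 19:1, 20:1
Max frequency = 2
Mode = 14

Mode = 14


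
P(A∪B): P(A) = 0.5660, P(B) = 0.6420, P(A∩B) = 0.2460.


P(A∪B) = 0.5660 + 0.6420 - 0.2460
= 1.2080 - 0.2460
= 0.9620

P(A∪B) = 0.9620


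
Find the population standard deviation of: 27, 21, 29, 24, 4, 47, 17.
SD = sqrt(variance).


Mean = 24.1429
Variance = 145.8367
SD = sqrt(145.8367) = 12.0763

SD = 12.0763


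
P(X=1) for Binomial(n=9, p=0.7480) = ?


C(9,1) = 9
p^1 = 0.748000
(1-p)^8 = 1.626314e-05
P = 9 * 0.748000 * 1.626314e-05 = 0.0001

P(X=1) = 0.0001


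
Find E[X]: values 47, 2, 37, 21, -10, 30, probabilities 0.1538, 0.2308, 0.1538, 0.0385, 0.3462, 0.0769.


E[X] = 47*0.1538 + 2*0.2308 + 37*0.1538 + 21*0.0385 - 10*0.3462 + 30*0.0769
= 7.2286 + 0.4616 + 5.6906 + 0.8085 - 3.4620 + 2.3070
= 13.0343

E[X] = 13.0343


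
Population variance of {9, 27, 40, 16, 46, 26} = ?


Mean = 27.3333
Squared deviations: 336.1111, 0.1111, 160.4444, 128.4444, 348.4444, 1.7778
Sum = 975.3333
Variance = 975.3333/6 = 162.5556

Variance = 162.5556


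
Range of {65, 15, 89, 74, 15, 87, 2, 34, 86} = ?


Max = 89, Min = 2
Range = 89 - 2 = 87

Range = 87


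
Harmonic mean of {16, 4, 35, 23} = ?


Sum of reciprocals = 1/16 + 1/4 + 1/35 + 1/23 = 0.384550
HM = 4/0.384550 = 10.4018

HM = 10.4018


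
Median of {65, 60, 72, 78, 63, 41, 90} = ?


Sorted: 41, 60, 63, 65, 72, 78, 90
n = 7 (odd)
Middle value = 65

Median = 65


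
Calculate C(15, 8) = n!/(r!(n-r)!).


C(15,8) = 15!/(8! × 7!)
= 1307674368000/(40320 × 5040)
= 6435

C(15,8) = 6435


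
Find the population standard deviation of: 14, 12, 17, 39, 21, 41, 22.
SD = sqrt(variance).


Mean = 23.7143
Variance = 117.0612
SD = sqrt(117.0612) = 10.8195

SD = 10.8195


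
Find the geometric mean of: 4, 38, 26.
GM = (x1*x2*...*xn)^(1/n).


Product = 4 × 38 × 26 = 3952
GM = 3952^(1/3) = 15.8103

GM = 15.8103


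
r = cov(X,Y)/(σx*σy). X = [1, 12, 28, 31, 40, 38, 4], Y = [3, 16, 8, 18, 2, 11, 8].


Mean X = 22.0000, Mean Y = 9.4286
SD X = 14.937967, SD Y = 5.602478
Cov = 7.857143
r = 7.857143/(14.937967*5.602478) = 0.0939

r = 0.0939


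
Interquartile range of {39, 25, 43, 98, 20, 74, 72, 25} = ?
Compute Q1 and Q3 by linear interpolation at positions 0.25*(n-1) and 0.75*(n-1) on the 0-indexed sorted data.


Sorted: 20, 25, 25, 39, 43, 72, 74, 98
Q1 (25th %ile) = 25.0000
Q3 (75th %ile) = 72.5000
IQR = 72.5000 - 25.0000 = 47.5000

IQR = 47.5000


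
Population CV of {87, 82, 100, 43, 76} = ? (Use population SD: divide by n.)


Mean = 77.6000
SD = 19.0221
CV = (19.0221/77.6000)*100 = 24.5130%

CV = 24.5130%


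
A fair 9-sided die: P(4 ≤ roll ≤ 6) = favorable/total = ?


Favorable outcomes (4 ≤ roll ≤ 6): 3
Total outcomes = 9
P = 3/9 = 0.3333

P = 0.3333


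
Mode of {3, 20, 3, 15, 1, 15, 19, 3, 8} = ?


Frequencies: 1:1, 3:3, 8:1, 15:2, 19:1, 20:1
Max frequency = 3
Mode = 3

Mode = 3


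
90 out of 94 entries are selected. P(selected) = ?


P = 90/94 = 0.9574

P = 0.9574


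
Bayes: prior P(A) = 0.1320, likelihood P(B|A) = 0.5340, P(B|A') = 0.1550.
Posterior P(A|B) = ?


P(B) = P(B|A)*P(A) + P(B|A')*P(A')
= 0.5340*0.1320 + 0.1550*0.8680
= 0.070488 + 0.134540 = 0.205028
P(A|B) = 0.070488/0.205028 = 0.3438

P(A|B) = 0.3438
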